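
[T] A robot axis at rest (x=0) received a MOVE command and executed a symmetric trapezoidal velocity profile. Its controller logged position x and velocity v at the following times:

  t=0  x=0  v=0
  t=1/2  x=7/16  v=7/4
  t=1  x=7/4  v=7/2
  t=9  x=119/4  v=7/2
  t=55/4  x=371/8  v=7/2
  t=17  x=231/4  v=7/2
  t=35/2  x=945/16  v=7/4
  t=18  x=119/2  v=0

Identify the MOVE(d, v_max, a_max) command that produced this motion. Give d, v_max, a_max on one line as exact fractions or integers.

final state: t=18, x=119/2, v=0 → d = 119/2
a_max = (7/4−0)/(1/2−0) = 7/2
max v = 7/2 over t∈[1,17] → v_max = 7/2
check: 7/2·(1+16) = 119/2 ✓

d=119/2 v_max=7/2 a_max=7/2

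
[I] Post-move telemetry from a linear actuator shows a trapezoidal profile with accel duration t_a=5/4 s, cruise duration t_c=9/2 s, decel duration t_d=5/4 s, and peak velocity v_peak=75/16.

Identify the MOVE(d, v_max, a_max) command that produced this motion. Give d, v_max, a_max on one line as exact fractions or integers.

d=1725/64 v_max=75/16 a_max=15/4

a_max = (75/16)/(5/4) = 15/4
d_a = ½·75/16·5/4 = 375/128; d_c = 75/16·9/2 = 675/32
d = 2·375/128 + 675/32 = 1725/64
t_c = 9/2 > 0 → v_max = v_peak = 75/16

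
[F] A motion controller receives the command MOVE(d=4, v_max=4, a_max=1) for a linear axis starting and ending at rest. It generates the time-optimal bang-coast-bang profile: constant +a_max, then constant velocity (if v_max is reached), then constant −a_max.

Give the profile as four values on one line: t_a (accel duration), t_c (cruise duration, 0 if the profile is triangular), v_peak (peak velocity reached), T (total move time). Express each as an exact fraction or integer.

(v_max)²/a_max = 4²/1 = 16
4 < 16 so t_c = 0
v_peak = √(4·1) = √4 = 2
t_a = 2/1 = 2; t_c = 0
T = 2·2 = 4

t_a=2 t_c=0 v_peak=2 T=4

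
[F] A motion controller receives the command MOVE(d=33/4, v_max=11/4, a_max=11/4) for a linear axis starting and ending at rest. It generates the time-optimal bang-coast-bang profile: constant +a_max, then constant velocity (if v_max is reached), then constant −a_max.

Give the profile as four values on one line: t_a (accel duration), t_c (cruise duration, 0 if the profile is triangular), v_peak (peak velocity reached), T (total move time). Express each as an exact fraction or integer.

v_max²/a_max = (11/4)²/(11/4) = 11/4
33/4 ≥ 11/4 → trapezoidal
t_a = (11/4)/(11/4) = 1; v_peak = 11/4
d_cruise = 33/4 − 11/4 = 11/2; t_c = (11/2)/(11/4) = 2
T = 2·1 + 2 = 4

t_a=1 t_c=2 v_peak=11/4 T=4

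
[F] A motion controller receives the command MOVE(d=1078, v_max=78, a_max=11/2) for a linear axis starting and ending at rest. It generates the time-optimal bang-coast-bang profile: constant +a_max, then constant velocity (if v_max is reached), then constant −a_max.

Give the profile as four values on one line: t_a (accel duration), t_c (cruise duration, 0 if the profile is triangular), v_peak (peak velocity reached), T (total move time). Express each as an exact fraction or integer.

vₘ²/aₘ = 78²/(11/2) = 12168/11
1078 < 12168/11 → triangular
v_peak = √(1078·11/2) = √5929 = 77
t_a = 77/(11/2) = 14; t_c = 0
T = 2·14 = 28

t_a=14 t_c=0 v_peak=77 T=28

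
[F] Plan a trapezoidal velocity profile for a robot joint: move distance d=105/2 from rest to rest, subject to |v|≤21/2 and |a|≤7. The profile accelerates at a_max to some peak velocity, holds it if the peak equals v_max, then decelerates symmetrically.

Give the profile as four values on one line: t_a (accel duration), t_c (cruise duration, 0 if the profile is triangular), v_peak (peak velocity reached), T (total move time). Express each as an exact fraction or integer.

t_a=3/2 t_c=7/2 v_peak=21/2 T=13/2

v_max²/a_max = (21/2)²/7 = 63/4
105/2 ≥ 63/4 → trapezoidal
t_a = (21/2)/7 = 3/2; v_peak = 21/2
d_cruise = 105/2 − 63/4 = 147/4; t_c = (147/4)/(21/2) = 7/2
T = 2·3/2 + 7/2 = 13/2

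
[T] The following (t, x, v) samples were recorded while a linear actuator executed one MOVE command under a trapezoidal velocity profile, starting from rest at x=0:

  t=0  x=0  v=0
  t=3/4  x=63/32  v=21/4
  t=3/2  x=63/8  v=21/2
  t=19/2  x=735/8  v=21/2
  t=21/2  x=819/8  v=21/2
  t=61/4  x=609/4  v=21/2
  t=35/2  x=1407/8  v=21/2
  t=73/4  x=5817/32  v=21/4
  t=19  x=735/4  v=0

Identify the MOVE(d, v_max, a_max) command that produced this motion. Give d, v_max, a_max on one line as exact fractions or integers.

final state: t=19, x=735/4, v=0 → d = 735/4
a_max = (21/4−0)/(3/4−0) = 7
max v = 21/2 over t∈[3/2,35/2] → v_max = 21/2
check: 21/2·(3/2+16) = 735/4 ✓

d=735/4 v_max=21/2 a_max=7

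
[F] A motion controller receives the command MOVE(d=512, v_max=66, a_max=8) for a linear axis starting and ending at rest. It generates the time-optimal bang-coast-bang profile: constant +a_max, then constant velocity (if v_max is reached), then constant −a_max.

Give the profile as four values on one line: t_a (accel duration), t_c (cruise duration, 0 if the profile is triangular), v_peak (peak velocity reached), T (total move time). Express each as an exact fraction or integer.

t_a=8 t_c=0 v_peak=64 T=16

v_max²/a_max = 66²/8 = 1089/2
512 < 1089/2 → triangular
v_peak = √(512·8) = √4096 = 64
t_a = 64/8 = 8; t_c = 0
T = 2·8 = 16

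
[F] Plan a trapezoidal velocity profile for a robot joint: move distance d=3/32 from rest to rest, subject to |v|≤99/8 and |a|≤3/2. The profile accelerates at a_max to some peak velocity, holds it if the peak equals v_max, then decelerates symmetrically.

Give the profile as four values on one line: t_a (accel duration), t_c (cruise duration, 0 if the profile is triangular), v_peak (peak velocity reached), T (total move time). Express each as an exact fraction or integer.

vₘ²/aₘ = (99/8)²/(3/2) = 3267/32
3/32 < 3267/32 so t_c = 0
v_peak = √(3/32·3/2) = √(9/64) = 3/8
t_a = (3/8)/(3/2) = 1/4; t_c = 0
T = 2·1/4 = 1/2

t_a=1/4 t_c=0 v_peak=3/8 T=1/2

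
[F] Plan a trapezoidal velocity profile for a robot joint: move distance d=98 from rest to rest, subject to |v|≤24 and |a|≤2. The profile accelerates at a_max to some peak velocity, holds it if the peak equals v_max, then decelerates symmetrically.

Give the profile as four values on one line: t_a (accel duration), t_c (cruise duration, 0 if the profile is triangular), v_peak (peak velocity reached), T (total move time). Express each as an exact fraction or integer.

v_max²/a_max = 24²/2 = 288
98 < 288 ⇒ no cruise
v_peak = √(98·2) = √196 = 14
t_a = 14/2 = 7; t_c = 0
T = 2·7 = 14

t_a=7 t_c=0 v_peak=14 T=14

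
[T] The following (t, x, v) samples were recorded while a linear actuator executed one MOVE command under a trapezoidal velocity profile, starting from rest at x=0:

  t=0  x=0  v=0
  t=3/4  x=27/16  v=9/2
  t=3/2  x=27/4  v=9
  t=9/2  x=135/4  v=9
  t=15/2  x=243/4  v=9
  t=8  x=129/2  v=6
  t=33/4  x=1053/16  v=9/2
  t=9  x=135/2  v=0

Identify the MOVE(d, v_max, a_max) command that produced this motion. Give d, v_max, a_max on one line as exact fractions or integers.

final state: t=9, x=135/2, v=0 → d = 135/2
a_max = (9/2−0)/(3/4−0) = 6
max v = 9 over t∈[3/2,15/2] → v_max = 9
check: 9·(3/2+6) = 135/2 ✓

d=135/2 v_max=9 a_max=6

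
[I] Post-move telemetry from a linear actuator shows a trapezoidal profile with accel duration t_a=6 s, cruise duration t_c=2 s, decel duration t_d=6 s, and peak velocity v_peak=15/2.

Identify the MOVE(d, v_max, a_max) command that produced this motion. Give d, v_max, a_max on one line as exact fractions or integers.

d=60 v_max=15/2 a_max=5/4

a_max = (15/2)/6 = 5/4
d_a = ½·15/2·6 = 45/2; d_c = 15/2·2 = 15
d = 2·45/2 + 15 = 60
t_c = 2 > 0 ⇒ limit active, v_max = 15/2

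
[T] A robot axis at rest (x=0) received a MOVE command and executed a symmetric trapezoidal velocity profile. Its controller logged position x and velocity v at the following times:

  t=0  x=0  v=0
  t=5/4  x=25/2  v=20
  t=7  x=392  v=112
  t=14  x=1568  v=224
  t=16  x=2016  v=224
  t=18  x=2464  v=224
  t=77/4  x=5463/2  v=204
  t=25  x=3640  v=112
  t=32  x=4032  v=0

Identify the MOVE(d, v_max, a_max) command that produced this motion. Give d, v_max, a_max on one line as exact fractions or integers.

final state: t=32, x=4032, v=0 → d = 4032
a_max = (20−0)/(5/4−0) = 16
max v = 224 over t∈[14,18] → v_max = 224
check: 224·(14+4) = 4032 ✓

d=4032 v_max=224 a_max=16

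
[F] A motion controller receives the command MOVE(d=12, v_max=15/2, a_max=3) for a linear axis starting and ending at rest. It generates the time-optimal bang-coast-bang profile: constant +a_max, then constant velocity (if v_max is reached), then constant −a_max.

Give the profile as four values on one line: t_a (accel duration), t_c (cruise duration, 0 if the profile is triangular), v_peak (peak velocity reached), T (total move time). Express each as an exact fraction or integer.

t_a=2 t_c=0 v_peak=6 T=4

v_max²/a_max = (15/2)²/3 = 75/4
12 < 75/4 ⇒ no cruise
v_peak = √(12·3) = √36 = 6
t_a = 6/3 = 2; t_c = 0
T = 2·2 = 4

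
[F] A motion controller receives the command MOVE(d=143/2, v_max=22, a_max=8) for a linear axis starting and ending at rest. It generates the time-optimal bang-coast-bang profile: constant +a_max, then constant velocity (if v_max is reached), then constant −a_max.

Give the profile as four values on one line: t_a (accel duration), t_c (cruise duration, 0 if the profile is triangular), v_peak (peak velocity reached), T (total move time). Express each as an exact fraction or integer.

(v_max)²/a_max = 22²/8 = 121/2
143/2 ≥ 121/2 ⇒ cruise phase
t_a = 22/8 = 11/4; v_peak = 22
d_cruise = 143/2 − 121/2 = 11; t_c = 11/22 = 1/2
T = 2·11/4 + 1/2 = 6

t_a=11/4 t_c=1/2 v_peak=22 T=6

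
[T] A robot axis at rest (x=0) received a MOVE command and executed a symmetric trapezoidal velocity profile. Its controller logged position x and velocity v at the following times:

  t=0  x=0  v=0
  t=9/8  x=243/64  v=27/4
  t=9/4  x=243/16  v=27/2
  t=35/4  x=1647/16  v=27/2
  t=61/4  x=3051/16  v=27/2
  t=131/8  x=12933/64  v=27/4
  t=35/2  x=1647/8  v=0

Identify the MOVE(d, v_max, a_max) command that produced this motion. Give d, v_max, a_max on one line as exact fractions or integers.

final state: t=35/2, x=1647/8, v=0 → d = 1647/8
a_max = (27/4−0)/(9/8−0) = 6
max v = 27/2 over t∈[9/4,61/4] → v_max = 27/2
check: 27/2·(9/4+13) = 1647/8 ✓

d=1647/8 v_max=27/2 a_max=6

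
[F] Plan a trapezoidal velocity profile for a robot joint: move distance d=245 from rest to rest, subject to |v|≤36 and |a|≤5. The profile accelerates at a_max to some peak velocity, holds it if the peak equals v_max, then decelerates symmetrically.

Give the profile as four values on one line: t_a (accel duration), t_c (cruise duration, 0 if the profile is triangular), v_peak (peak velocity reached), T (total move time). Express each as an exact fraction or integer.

v_max²/a_max = 36²/5 = 1296/5
245 < 1296/5 → triangular
v_peak = √(245·5) = √1225 = 35
t_a = 35/5 = 7; t_c = 0
T = 2·7 = 14

t_a=7 t_c=0 v_peak=35 T=14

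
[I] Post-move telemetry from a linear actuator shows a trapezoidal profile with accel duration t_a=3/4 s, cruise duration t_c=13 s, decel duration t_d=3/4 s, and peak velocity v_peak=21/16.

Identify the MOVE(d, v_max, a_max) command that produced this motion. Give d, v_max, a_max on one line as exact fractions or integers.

d=1155/64 v_max=21/16 a_max=7/4

a_max = (21/16)/(3/4) = 7/4
d_a = ½·21/16·3/4 = 63/128; d_c = 21/16·13 = 273/16
d = 2·63/128 + 273/16 = 1155/64
t_c = 13 > 0 → v_max = v_peak = 21/16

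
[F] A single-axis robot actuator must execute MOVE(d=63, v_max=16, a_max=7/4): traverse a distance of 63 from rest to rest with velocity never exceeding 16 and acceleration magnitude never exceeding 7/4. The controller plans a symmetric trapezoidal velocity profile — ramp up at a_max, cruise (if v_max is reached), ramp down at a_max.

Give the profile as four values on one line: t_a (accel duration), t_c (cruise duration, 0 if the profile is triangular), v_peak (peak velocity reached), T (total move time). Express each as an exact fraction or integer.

vₘ²/aₘ = 16²/(7/4) = 1024/7
63 < 1024/7 ⇒ no cruise
v_peak = √(63·7/4) = √(441/4) = 21/2
t_a = (21/2)/(7/4) = 6; t_c = 0
T = 2·6 = 12

t_a=6 t_c=0 v_peak=21/2 T=12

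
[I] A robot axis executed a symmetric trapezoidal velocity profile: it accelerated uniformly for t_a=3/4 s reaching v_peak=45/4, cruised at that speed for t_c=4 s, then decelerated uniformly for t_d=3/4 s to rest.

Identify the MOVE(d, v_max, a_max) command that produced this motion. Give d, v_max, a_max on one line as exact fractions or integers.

d=855/16 v_max=45/4 a_max=15

a_max = (45/4)/(3/4) = 15
d_a = ½·45/4·3/4 = 135/32; d_c = 45/4·4 = 45
d = 2·135/32 + 45 = 855/16
t_c = 4 > 0 → v_max = v_peak = 45/4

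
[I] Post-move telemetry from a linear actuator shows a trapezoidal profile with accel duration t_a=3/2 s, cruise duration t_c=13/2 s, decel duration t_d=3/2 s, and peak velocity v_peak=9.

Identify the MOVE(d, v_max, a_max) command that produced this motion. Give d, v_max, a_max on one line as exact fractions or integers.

a_max = 9/(3/2) = 6
d_a = ½·9·3/2 = 27/4; d_c = 9·13/2 = 117/2
d = 2·27/4 + 117/2 = 72
t_c = 13/2 > 0 so v_max = 9

d=72 v_max=9 a_max=6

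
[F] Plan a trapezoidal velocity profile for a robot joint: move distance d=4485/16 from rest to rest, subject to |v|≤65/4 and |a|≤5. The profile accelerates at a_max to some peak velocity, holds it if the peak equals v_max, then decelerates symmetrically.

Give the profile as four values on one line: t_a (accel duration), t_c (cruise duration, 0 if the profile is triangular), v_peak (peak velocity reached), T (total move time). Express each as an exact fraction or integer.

(v_max)²/a_max = (65/4)²/5 = 845/16
4485/16 ≥ 845/16 so v_max reached
t_a = (65/4)/5 = 13/4; v_peak = 65/4
d_cruise = 4485/16 − 845/16 = 455/2; t_c = (455/2)/(65/4) = 14
T = 2·13/4 + 14 = 41/2

t_a=13/4 t_c=14 v_peak=65/4 T=41/2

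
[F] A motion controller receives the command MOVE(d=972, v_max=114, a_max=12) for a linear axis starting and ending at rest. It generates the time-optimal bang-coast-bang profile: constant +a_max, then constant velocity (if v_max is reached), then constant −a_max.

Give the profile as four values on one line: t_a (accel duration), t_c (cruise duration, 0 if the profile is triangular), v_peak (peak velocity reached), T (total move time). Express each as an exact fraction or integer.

vₘ²/aₘ = 114²/12 = 1083
972 < 1083 → triangular
v_peak = √(972·12) = √11664 = 108
t_a = 108/12 = 9; t_c = 0
T = 2·9 = 18

t_a=9 t_c=0 v_peak=108 T=18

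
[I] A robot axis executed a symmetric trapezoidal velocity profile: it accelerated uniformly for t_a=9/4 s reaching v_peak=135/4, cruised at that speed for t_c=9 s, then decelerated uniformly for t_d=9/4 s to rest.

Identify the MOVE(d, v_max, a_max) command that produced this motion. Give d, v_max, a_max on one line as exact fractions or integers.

a_max = (135/4)/(9/4) = 15
d_a = ½·135/4·9/4 = 1215/32; d_c = 135/4·9 = 1215/4
d = 2·1215/32 + 1215/4 = 6075/16
t_c = 9 > 0 ⇒ limit active, v_max = 135/4

d=6075/16 v_max=135/4 a_max=15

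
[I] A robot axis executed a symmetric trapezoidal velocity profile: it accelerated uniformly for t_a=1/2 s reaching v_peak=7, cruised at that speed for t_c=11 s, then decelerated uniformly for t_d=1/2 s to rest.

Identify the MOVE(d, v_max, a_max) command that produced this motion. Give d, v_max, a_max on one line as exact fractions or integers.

a_max = 7/(1/2) = 14
d_a = ½·7·1/2 = 7/4; d_c = 7·11 = 77
d = 2·7/4 + 77 = 161/2
t_c = 11 > 0 so v_max = 7

d=161/2 v_max=7 a_max=14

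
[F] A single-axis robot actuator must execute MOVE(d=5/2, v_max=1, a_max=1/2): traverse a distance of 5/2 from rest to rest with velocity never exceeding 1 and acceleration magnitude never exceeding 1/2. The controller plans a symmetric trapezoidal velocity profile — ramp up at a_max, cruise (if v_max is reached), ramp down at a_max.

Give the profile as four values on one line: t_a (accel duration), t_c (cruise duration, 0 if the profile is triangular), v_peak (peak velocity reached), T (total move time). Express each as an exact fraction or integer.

v_max²/a_max = 1²/(1/2) = 2
5/2 ≥ 2 so v_max reached
t_a = 1/(1/2) = 2; v_peak = 1
d_cruise = 5/2 − 2 = 1/2; t_c = (1/2)/1 = 1/2
T = 2·2 + 1/2 = 9/2

t_a=2 t_c=1/2 v_peak=1 T=9/2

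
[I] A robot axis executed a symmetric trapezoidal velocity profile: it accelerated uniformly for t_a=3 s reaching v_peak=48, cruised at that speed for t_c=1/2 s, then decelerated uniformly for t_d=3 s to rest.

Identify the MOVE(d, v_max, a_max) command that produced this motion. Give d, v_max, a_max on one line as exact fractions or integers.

a_max = 48/3 = 16
d_a = ½·48·3 = 72; d_c = 48·1/2 = 24
d = 2·72 + 24 = 168
t_c = 1/2 > 0 so v_max = 48

d=168 v_max=48 a_max=16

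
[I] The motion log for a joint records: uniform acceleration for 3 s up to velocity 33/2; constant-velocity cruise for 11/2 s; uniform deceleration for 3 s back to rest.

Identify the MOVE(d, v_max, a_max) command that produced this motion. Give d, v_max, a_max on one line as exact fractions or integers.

a_max = (33/2)/3 = 11/2
d_a = ½·33/2·3 = 99/4; d_c = 33/2·11/2 = 363/4
d = 2·99/4 + 363/4 = 561/4
t_c = 11/2 > 0 → v_max = v_peak = 33/2

d=561/4 v_max=33/2 a_max=11/2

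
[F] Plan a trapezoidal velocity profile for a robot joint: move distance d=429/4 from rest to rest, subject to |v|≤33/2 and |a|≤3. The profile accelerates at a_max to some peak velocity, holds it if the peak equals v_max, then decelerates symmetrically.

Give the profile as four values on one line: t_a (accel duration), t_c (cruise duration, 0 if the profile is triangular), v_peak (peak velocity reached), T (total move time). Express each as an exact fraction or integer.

t_a=11/2 t_c=1 v_peak=33/2 T=12

(v_max)²/a_max = (33/2)²/3 = 363/4
429/4 ≥ 363/4 ⇒ cruise phase
t_a = (33/2)/3 = 11/2; v_peak = 33/2
d_cruise = 429/4 − 363/4 = 33/2; t_c = (33/2)/(33/2) = 1
T = 2·11/2 + 1 = 12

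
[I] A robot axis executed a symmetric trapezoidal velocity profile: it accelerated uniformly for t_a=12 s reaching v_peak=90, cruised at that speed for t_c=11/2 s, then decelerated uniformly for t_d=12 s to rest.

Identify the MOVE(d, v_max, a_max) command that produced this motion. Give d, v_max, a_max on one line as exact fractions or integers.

d=1575 v_max=90 a_max=15/2

a_max = 90/12 = 15/2
d_a = ½·90·12 = 540; d_c = 90·11/2 = 495
d = 2·540 + 495 = 1575
t_c = 11/2 > 0 so v_max = 90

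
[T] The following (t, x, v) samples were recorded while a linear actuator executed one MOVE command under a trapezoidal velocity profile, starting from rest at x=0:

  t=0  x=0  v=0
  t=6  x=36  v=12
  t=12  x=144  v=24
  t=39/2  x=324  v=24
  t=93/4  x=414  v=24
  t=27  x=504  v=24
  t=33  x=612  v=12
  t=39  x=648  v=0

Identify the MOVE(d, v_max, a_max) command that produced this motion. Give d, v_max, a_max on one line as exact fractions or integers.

final state: t=39, x=648, v=0 → d = 648
a_max = (12−0)/(6−0) = 2
max v = 24 over t∈[12,27] → v_max = 24
check: 24·(12+15) = 648 ✓

d=648 v_max=24 a_max=2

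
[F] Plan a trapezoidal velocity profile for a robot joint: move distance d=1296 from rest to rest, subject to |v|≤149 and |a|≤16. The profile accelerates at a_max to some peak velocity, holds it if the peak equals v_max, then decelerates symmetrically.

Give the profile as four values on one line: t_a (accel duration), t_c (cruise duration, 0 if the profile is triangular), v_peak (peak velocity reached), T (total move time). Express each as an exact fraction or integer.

t_a=9 t_c=0 v_peak=144 T=18

(v_max)²/a_max = 149²/16 = 22201/16
1296 < 22201/16 ⇒ no cruise
v_peak = √(1296·16) = √20736 = 144
t_a = 144/16 = 9; t_c = 0
T = 2·9 = 18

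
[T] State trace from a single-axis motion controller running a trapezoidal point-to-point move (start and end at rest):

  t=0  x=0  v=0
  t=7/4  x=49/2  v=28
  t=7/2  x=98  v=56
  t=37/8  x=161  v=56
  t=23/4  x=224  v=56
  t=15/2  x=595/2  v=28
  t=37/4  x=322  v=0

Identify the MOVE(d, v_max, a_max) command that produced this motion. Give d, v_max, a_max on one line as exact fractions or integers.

d=322 v_max=56 a_max=16

final state: t=37/4, x=322, v=0 → d = 322
a_max = (28−0)/(7/4−0) = 16
max v = 56 over t∈[7/2,23/4] → v_max = 56
check: 56·(7/2+9/4) = 322 ✓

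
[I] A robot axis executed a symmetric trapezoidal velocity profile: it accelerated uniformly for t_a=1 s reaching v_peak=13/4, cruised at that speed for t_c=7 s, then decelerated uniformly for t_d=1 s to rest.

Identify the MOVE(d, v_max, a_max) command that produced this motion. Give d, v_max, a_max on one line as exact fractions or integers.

d=26 v_max=13/4 a_max=13/4

a_max = (13/4)/1 = 13/4
d_a = ½·13/4·1 = 13/8; d_c = 13/4·7 = 91/4
d = 2·13/8 + 91/4 = 26
t_c = 7 > 0 ⇒ limit active, v_max = 13/4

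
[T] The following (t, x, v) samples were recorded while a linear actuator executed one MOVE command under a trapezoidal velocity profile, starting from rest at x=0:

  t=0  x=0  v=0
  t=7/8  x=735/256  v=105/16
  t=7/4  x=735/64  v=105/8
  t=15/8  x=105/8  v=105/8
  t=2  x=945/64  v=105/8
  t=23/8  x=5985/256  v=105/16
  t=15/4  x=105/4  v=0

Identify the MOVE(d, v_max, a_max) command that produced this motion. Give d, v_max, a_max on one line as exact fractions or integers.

final state: t=15/4, x=105/4, v=0 → d = 105/4
a_max = (105/16−0)/(7/8−0) = 15/2
max v = 105/8 over t∈[7/4,2] → v_max = 105/8
check: 105/8·(7/4+1/4) = 105/4 ✓

d=105/4 v_max=105/8 a_max=15/2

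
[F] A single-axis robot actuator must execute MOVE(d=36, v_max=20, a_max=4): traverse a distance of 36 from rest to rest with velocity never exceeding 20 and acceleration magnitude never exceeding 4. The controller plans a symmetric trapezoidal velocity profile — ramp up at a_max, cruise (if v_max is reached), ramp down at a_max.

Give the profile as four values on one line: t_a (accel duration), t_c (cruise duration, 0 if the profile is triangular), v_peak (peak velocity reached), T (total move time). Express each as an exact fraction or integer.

(v_max)²/a_max = 20²/4 = 100
36 < 100 ⇒ no cruise
v_peak = √(36·4) = √144 = 12
t_a = 12/4 = 3; t_c = 0
T = 2·3 = 6

t_a=3 t_c=0 v_peak=12 T=6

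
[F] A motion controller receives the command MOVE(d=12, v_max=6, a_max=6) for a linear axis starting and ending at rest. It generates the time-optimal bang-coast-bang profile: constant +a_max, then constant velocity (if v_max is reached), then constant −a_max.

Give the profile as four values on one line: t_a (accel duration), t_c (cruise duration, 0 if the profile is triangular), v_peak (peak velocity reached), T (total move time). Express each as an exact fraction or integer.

t_a=1 t_c=1 v_peak=6 T=3

v_max²/a_max = 6²/6 = 6
12 ≥ 6 → trapezoidal
t_a = 6/6 = 1; v_peak = 6
d_cruise = 12 − 6 = 6; t_c = 6/6 = 1
T = 2·1 + 1 = 3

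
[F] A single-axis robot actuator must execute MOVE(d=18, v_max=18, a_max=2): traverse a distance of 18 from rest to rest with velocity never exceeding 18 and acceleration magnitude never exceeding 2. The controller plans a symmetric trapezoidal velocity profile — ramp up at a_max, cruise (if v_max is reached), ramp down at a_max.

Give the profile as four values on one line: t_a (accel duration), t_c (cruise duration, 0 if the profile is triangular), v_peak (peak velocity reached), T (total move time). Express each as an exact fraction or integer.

t_a=3 t_c=0 v_peak=6 T=6

vₘ²/aₘ = 18²/2 = 162
18 < 162 ⇒ no cruise
v_peak = √(18·2) = √36 = 6
t_a = 6/2 = 3; t_c = 0
T = 2·3 = 6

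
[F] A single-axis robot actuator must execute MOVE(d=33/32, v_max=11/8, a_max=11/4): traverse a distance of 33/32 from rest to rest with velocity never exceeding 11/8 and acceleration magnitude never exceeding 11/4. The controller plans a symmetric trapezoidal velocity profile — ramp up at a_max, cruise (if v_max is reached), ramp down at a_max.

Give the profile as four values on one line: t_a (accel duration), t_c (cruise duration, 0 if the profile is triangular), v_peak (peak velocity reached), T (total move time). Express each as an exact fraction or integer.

t_a=1/2 t_c=1/4 v_peak=11/8 T=5/4

v_max²/a_max = (11/8)²/(11/4) = 11/16
33/32 ≥ 11/16 → trapezoidal
t_a = (11/8)/(11/4) = 1/2; v_peak = 11/8
d_cruise = 33/32 − 11/16 = 11/32; t_c = (11/32)/(11/8) = 1/4
T = 2·1/2 + 1/4 = 5/4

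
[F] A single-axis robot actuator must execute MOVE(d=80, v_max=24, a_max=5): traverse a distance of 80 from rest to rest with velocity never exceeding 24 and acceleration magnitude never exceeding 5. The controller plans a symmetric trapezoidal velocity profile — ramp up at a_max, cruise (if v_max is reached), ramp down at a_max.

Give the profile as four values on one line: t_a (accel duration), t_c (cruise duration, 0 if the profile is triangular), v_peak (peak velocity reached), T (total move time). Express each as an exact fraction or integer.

v_max²/a_max = 24²/5 = 576/5
80 < 576/5 ⇒ no cruise
v_peak = √(80·5) = √400 = 20
t_a = 20/5 = 4; t_c = 0
T = 2·4 = 8

t_a=4 t_c=0 v_peak=20 T=8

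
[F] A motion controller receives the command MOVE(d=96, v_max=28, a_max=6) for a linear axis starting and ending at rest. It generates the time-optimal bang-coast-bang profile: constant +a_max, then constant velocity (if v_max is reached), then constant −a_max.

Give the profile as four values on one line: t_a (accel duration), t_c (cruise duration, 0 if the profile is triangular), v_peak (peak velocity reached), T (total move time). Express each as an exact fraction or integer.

v_max²/a_max = 28²/6 = 392/3
96 < 392/3 → triangular
v_peak = √(96·6) = √576 = 24
t_a = 24/6 = 4; t_c = 0
T = 2·4 = 8

t_a=4 t_c=0 v_peak=24 T=8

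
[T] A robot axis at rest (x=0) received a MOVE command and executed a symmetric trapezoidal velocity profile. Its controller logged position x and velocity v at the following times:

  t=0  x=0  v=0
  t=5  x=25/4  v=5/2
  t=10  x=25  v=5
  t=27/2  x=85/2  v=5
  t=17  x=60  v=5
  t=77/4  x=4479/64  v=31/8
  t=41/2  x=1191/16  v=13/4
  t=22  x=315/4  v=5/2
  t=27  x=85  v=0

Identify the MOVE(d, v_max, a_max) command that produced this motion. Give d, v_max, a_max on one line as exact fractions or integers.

final state: t=27, x=85, v=0 → d = 85
a_max = (5/2−0)/(5−0) = 1/2
max v = 5 over t∈[10,17] → v_max = 5
check: 5·(10+7) = 85 ✓

d=85 v_max=5 a_max=1/2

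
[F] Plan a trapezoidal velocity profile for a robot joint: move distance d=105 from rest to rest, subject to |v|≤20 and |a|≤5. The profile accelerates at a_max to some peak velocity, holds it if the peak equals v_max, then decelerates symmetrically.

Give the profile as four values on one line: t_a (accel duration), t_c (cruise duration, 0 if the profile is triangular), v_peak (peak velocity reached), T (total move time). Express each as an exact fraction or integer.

vₘ²/aₘ = 20²/5 = 80
105 ≥ 80 → trapezoidal
t_a = 20/5 = 4; v_peak = 20
d_cruise = 105 − 80 = 25; t_c = 25/20 = 5/4
T = 2·4 + 5/4 = 37/4

t_a=4 t_c=5/4 v_peak=20 T=37/4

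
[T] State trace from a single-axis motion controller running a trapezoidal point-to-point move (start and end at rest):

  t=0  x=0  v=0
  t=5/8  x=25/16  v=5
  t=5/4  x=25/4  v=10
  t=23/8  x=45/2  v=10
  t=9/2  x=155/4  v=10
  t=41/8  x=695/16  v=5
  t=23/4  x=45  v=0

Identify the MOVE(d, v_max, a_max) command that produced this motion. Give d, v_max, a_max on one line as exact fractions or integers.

d=45 v_max=10 a_max=8

final state: t=23/4, x=45, v=0 → d = 45
a_max = (5−0)/(5/8−0) = 8
max v = 10 over t∈[5/4,9/2] → v_max = 10
check: 10·(5/4+13/4) = 45 ✓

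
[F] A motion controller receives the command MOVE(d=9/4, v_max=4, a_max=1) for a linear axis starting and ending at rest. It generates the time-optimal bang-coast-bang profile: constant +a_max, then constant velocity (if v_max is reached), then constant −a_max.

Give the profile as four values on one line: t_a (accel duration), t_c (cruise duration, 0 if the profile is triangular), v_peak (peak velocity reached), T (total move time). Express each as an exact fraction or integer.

t_a=3/2 t_c=0 v_peak=3/2 T=3

vₘ²/aₘ = 4²/1 = 16
9/4 < 16 so t_c = 0
v_peak = √(9/4·1) = √(9/4) = 3/2
t_a = (3/2)/1 = 3/2; t_c = 0
T = 2·3/2 = 3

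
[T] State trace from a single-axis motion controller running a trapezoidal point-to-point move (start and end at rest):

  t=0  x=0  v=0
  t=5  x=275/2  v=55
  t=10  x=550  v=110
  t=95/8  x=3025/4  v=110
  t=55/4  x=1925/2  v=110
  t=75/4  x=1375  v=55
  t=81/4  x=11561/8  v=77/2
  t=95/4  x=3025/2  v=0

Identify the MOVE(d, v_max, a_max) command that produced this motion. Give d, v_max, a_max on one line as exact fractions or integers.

d=3025/2 v_max=110 a_max=11

final state: t=95/4, x=3025/2, v=0 → d = 3025/2
a_max = (55−0)/(5−0) = 11
max v = 110 over t∈[10,55/4] → v_max = 110
check: 110·(10+15/4) = 3025/2 ✓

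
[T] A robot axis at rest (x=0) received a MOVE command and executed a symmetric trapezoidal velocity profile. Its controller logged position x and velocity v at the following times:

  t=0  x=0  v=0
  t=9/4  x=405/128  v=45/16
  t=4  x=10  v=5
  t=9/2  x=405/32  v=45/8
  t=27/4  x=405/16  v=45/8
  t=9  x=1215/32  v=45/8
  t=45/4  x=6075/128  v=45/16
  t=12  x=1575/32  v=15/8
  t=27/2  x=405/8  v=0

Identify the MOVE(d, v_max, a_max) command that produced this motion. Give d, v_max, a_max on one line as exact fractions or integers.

final state: t=27/2, x=405/8, v=0 → d = 405/8
a_max = (45/16−0)/(9/4−0) = 5/4
max v = 45/8 over t∈[9/2,9] → v_max = 45/8
check: 45/8·(9/2+9/2) = 405/8 ✓

d=405/8 v_max=45/8 a_max=5/4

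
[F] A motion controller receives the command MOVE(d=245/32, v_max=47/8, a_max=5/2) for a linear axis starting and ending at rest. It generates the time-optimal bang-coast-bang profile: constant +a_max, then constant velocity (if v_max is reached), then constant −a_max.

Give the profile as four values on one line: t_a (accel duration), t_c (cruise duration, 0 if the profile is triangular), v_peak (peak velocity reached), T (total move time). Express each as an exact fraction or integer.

(v_max)²/a_max = (47/8)²/(5/2) = 2209/160
245/32 < 2209/160 ⇒ no cruise
v_peak = √(245/32·5/2) = √(1225/64) = 35/8
t_a = (35/8)/(5/2) = 7/4; t_c = 0
T = 2·7/4 = 7/2

t_a=7/4 t_c=0 v_peak=35/8 T=7/2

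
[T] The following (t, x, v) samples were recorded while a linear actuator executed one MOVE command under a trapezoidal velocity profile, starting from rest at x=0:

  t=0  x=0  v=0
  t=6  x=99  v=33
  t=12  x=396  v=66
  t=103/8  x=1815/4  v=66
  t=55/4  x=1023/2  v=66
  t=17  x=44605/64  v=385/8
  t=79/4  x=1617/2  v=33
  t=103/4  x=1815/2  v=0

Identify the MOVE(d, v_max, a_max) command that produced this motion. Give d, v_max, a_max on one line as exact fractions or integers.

d=1815/2 v_max=66 a_max=11/2

final state: t=103/4, x=1815/2, v=0 → d = 1815/2
a_max = (33−0)/(6−0) = 11/2
max v = 66 over t∈[12,55/4] → v_max = 66
check: 66·(12+7/4) = 1815/2 ✓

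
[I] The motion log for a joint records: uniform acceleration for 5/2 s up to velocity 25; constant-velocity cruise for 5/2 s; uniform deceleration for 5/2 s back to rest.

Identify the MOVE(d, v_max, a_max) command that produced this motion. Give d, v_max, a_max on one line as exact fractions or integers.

d=125 v_max=25 a_max=10

a_max = 25/(5/2) = 10
d_a = ½·25·5/2 = 125/4; d_c = 25·5/2 = 125/2
d = 2·125/4 + 125/2 = 125
t_c = 5/2 > 0 so v_max = 25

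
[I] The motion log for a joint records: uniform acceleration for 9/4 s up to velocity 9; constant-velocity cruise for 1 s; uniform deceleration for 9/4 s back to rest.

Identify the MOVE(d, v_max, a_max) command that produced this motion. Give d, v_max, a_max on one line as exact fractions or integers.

d=117/4 v_max=9 a_max=4

a_max = 9/(9/4) = 4
d_a = ½·9·9/4 = 81/8; d_c = 9·1 = 9
d = 2·81/8 + 9 = 117/4
t_c = 1 > 0 so v_max = 9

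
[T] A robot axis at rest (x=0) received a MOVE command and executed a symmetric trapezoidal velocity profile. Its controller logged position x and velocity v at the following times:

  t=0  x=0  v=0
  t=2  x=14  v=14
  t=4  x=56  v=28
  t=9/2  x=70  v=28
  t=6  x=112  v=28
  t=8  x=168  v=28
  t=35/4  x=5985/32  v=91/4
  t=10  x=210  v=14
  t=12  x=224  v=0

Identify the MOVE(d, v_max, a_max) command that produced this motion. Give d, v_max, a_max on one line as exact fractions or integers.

d=224 v_max=28 a_max=7

final state: t=12, x=224, v=0 → d = 224
a_max = (14−0)/(2−0) = 7
max v = 28 over t∈[4,8] → v_max = 28
check: 28·(4+4) = 224 ✓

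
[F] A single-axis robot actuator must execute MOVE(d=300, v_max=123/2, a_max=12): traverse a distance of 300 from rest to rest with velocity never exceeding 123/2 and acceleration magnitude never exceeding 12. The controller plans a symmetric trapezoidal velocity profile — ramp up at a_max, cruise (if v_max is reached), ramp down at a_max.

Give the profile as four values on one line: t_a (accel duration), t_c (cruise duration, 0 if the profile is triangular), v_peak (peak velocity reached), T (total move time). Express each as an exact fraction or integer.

t_a=5 t_c=0 v_peak=60 T=10

(v_max)²/a_max = (123/2)²/12 = 5043/16
300 < 5043/16 ⇒ no cruise
v_peak = √(300·12) = √3600 = 60
t_a = 60/12 = 5; t_c = 0
T = 2·5 = 10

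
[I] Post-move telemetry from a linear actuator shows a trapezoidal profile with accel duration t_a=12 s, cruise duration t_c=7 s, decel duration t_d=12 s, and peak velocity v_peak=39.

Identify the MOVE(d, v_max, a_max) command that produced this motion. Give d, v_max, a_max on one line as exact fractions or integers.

d=741 v_max=39 a_max=13/4

a_max = 39/12 = 13/4
d_a = ½·39·12 = 234; d_c = 39·7 = 273
d = 2·234 + 273 = 741
t_c = 7 > 0 so v_max = 39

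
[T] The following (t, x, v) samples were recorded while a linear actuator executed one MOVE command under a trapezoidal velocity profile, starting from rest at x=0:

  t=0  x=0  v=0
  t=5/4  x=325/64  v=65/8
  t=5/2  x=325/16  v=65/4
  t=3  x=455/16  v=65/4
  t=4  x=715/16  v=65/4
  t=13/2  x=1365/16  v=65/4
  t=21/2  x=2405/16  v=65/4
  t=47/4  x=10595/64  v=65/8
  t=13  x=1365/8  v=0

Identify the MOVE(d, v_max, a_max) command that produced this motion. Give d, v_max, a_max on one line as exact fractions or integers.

final state: t=13, x=1365/8, v=0 → d = 1365/8
a_max = (65/8−0)/(5/4−0) = 13/2
max v = 65/4 over t∈[5/2,21/2] → v_max = 65/4
check: 65/4·(5/2+8) = 1365/8 ✓

d=1365/8 v_max=65/4 a_max=13/2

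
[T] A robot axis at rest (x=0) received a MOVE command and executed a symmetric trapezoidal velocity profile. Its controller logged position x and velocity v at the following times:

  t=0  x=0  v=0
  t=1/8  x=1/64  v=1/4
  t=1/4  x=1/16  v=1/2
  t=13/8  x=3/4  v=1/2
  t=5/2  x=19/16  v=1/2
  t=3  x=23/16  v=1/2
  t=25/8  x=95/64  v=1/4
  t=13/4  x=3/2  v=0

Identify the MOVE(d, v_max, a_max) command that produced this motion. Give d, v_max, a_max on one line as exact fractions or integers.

final state: t=13/4, x=3/2, v=0 → d = 3/2
a_max = (1/4−0)/(1/8−0) = 2
max v = 1/2 over t∈[1/4,3] → v_max = 1/2
check: 1/2·(1/4+11/4) = 3/2 ✓

d=3/2 v_max=1/2 a_max=2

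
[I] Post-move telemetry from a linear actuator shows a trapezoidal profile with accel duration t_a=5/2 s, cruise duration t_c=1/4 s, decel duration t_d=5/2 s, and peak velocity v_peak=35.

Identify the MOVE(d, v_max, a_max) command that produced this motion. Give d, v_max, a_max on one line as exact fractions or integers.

d=385/4 v_max=35 a_max=14

a_max = 35/(5/2) = 14
d_a = ½·35·5/2 = 175/4; d_c = 35·1/4 = 35/4
d = 2·175/4 + 35/4 = 385/4
t_c = 1/4 > 0 so v_max = 35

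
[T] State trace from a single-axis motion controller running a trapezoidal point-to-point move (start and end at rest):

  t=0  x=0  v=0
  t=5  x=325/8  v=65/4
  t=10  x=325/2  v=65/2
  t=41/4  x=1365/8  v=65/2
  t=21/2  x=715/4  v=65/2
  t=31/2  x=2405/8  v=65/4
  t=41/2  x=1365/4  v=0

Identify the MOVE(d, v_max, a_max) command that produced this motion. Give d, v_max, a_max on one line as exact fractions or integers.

d=1365/4 v_max=65/2 a_max=13/4

final state: t=41/2, x=1365/4, v=0 → d = 1365/4
a_max = (65/4−0)/(5−0) = 13/4
max v = 65/2 over t∈[10,21/2] → v_max = 65/2
check: 65/2·(10+1/2) = 1365/4 ✓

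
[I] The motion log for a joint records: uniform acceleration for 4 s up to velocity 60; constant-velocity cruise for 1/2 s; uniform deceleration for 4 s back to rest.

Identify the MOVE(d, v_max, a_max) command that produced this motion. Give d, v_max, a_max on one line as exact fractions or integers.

d=270 v_max=60 a_max=15

a_max = 60/4 = 15
d_a = ½·60·4 = 120; d_c = 60·1/2 = 30
d = 2·120 + 30 = 270
t_c = 1/2 > 0 ⇒ limit active, v_max = 60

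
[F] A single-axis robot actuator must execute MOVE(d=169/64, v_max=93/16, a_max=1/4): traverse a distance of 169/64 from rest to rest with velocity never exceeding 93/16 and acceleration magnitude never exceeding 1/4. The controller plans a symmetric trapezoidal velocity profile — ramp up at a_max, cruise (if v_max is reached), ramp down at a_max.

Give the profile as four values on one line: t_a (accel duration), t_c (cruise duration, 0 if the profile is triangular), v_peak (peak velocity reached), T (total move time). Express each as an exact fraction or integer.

vₘ²/aₘ = (93/16)²/(1/4) = 8649/64
169/64 < 8649/64 so t_c = 0
v_peak = √(169/64·1/4) = √(169/256) = 13/16
t_a = (13/16)/(1/4) = 13/4; t_c = 0
T = 2·13/4 = 13/2

t_a=13/4 t_c=0 v_peak=13/16 T=13/2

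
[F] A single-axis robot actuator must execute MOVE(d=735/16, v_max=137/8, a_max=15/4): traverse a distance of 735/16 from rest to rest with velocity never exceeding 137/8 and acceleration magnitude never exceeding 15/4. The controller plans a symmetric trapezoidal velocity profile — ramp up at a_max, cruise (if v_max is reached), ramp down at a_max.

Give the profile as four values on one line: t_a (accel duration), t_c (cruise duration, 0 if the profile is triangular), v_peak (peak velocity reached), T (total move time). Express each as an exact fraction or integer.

vₘ²/aₘ = (137/8)²/(15/4) = 18769/240
735/16 < 18769/240 so t_c = 0
v_peak = √(735/16·15/4) = √(11025/64) = 105/8
t_a = (105/8)/(15/4) = 7/2; t_c = 0
T = 2·7/2 = 7

t_a=7/2 t_c=0 v_peak=105/8 T=7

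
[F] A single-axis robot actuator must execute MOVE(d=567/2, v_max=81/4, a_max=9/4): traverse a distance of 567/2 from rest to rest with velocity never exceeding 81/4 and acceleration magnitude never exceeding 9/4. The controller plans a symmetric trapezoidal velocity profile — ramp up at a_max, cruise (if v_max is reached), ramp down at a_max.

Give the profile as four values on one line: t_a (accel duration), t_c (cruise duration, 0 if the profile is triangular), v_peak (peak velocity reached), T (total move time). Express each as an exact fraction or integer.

vₘ²/aₘ = (81/4)²/(9/4) = 729/4
567/2 ≥ 729/4 so v_max reached
t_a = (81/4)/(9/4) = 9; v_peak = 81/4
d_cruise = 567/2 − 729/4 = 405/4; t_c = (405/4)/(81/4) = 5
T = 2·9 + 5 = 23

t_a=9 t_c=5 v_peak=81/4 T=23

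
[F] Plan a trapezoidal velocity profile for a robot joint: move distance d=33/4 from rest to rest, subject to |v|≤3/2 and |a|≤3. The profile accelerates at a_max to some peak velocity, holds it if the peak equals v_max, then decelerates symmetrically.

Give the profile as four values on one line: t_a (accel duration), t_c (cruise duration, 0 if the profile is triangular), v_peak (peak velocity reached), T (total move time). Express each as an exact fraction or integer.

t_a=1/2 t_c=5 v_peak=3/2 T=6

vₘ²/aₘ = (3/2)²/3 = 3/4
33/4 ≥ 3/4 → trapezoidal
t_a = (3/2)/3 = 1/2; v_peak = 3/2
d_cruise = 33/4 − 3/4 = 15/2; t_c = (15/2)/(3/2) = 5
T = 2·1/2 + 5 = 6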